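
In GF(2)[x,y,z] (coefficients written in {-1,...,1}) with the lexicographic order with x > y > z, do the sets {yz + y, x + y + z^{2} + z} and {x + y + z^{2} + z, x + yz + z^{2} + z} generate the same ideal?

Since reduced Gröbner bases are canonical representatives of ideals under a given ordering, it suffices to compute and compare them.
Buchberger on the first generating set:
f_1 = yz + y, LT = yz.
f_2 = x + y + z^{2} + z, LT = x.

The S-polynomials (S(f_1,f_2)) all reduce to 0 modulo the current basis, so we have a Gröbner basis.
Inter-reduce: drop elements whose leading term is divisible by another's, tail-reduce, and make monic.
Reduced Gröbner basis: {x + y + z^{2} + z, yz + y}.

Buchberger on the second generating set:
h_1 = x + y + z^{2} + z, LT = x.
h_2 = x + yz + z^{2} + z, LT = x.

S(h_1,h_2): lcm = x. S = yz + y.
  leading term yz: no divisor's leading term divides it; move yz to the remainder.
  leading term y: no divisor's leading term divides it; move y to the remainder.
  remainder yz + y ≠ 0; add k_3 = yz + y to the basis.

The other S-polynomials (S(h_1,k_3), S(h_2,k_3)) all reduce to 0 modulo the current basis, so we have a Gröbner basis.
Inter-reduce: drop elements whose leading term is divisible by another's, tail-reduce, and make monic.
Reduced Gröbner basis: {x + y + z^{2} + z, yz + y}.

Same reduced basis, so the two generating sets span the same ideal.

Yes, the ideals are equal.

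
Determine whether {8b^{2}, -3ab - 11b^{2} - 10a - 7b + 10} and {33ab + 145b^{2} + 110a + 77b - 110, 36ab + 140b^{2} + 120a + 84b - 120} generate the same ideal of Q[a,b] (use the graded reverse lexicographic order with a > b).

Yes, the ideals are equal.

For a fixed monomial order, each ideal has a unique reduced Gröbner basis; comparing bases decides equality.
Buchberger on the first generating set:
f_1 = 8b^{2}, LT = b^{2}.
f_2 = -3ab - 11b^{2} - 10a - 7b + 10, LT = ab.

S(f_1,f_2): lcm = ab^{2}. S = -\tfrac{11}{3}b^{3} - \tfrac{10}{3}ab - \tfrac{7}{3}b^{2} + \tfrac{10}{3}b.
  leading term b^{3}: subtract (-\tfrac{11}{24}b)·f_1 from -\tfrac{11}{3}b^{3} - \tfrac{10}{3}ab - \tfrac{7}{3}b^{2} + \tfrac{10}{3}b → -\tfrac{10}{3}ab - \tfrac{7}{3}b^{2} + \tfrac{10}{3}b
  leading term ab: subtract (\tfrac{10}{9})·f_2 from -\tfrac{10}{3}ab - \tfrac{7}{3}b^{2} + \tfrac{10}{3}b → \tfrac{89}{9}b^{2} + \tfrac{100}{9}a + \tfrac{100}{9}b - \tfrac{100}{9}
  leading term b^{2}: subtract (\tfrac{89}{72})·f_1 from \tfrac{89}{9}b^{2} + \tfrac{100}{9}a + \tfrac{100}{9}b - \tfrac{100}{9} → \tfrac{100}{9}a + \tfrac{100}{9}b - \tfrac{100}{9}
  leading term a: no divisor's leading term divides it; move \tfrac{100}{9}a to the remainder.
  leading term b: no divisor's leading term divides it; move \tfrac{100}{9}b to the remainder.
  leading term 1: no divisor's leading term divides it; move -\tfrac{100}{9} to the remainder.
  remainder \tfrac{100}{9}a + \tfrac{100}{9}b - \tfrac{100}{9} ≠ 0; add g_3 = \tfrac{100}{9}a + \tfrac{100}{9}b - \tfrac{100}{9} to the basis.

S(f_1,g_3): leading monomials are coprime, so the S-polynomial reduces to 0 (Buchberger's first criterion).
S(f_2,g_3): lcm = ab. S = \tfrac{8}{3}b^{2} + \tfrac{10}{3}a + \tfrac{10}{3}b - \tfrac{10}{3}.
  leading term b^{2}: subtract (\tfrac{1}{3})·f_1 from \tfrac{8}{3}b^{2} + \tfrac{10}{3}a + \tfrac{10}{3}b - \tfrac{10}{3} → \tfrac{10}{3}a + \tfrac{10}{3}b - \tfrac{10}{3}
  leading term a: subtract (\tfrac{3}{10})·g_3 from \tfrac{10}{3}a + \tfrac{10}{3}b - \tfrac{10}{3} → 0
  remainder 0.

Every S-polynomial of the final basis reduces to 0, so we have a Gröbner basis.
Inter-reduce: drop elements whose leading term is divisible by another's, tail-reduce, and make monic.
Reduced Gröbner basis: {b^{2}, a + b - 1}.

Buchberger on the second generating set:
h_1 = 33ab + 145b^{2} + 110a + 77b - 110, LT = ab.
h_2 = 36ab + 140b^{2} + 120a + 84b - 120, LT = ab.

S(h_1,h_2): lcm = ab. S = \tfrac{50}{99}b^{2}.
  leading term b^{2}: no divisor's leading term divides it; move \tfrac{50}{99}b^{2} to the remainder.
  remainder \tfrac{50}{99}b^{2} ≠ 0; add k_3 = \tfrac{50}{99}b^{2} to the basis.

S(h_1,k_3): lcm = ab^{2}. S = \tfrac{145}{33}b^{3} + \tfrac{10}{3}ab + \tfrac{7}{3}b^{2} - \tfrac{10}{3}b.
  leading term b^{3}: subtract (\tfrac{87}{10}b)·k_3 from \tfrac{145}{33}b^{3} + \tfrac{10}{3}ab + \tfrac{7}{3}b^{2} - \tfrac{10}{3}b → \tfrac{10}{3}ab + \tfrac{7}{3}b^{2} - \tfrac{10}{3}b
  leading term ab: subtract (\tfrac{10}{99})·h_1 from \tfrac{10}{3}ab + \tfrac{7}{3}b^{2} - \tfrac{10}{3}b → -\tfrac{1219}{99}b^{2} - \tfrac{100}{9}a - \tfrac{100}{9}b + \tfrac{100}{9}
  leading term b^{2}: subtract (-\tfrac{1219}{50})·k_3 from -\tfrac{1219}{99}b^{2} - \tfrac{100}{9}a - \tfrac{100}{9}b + \tfrac{100}{9} → -\tfrac{100}{9}a - \tfrac{100}{9}b + \tfrac{100}{9}
  leading term a: no divisor's leading term divides it; move -\tfrac{100}{9}a to the remainder.
  leading term b: no divisor's leading term divides it; move -\tfrac{100}{9}b to the remainder.
  leading term 1: no divisor's leading term divides it; move \tfrac{100}{9} to the remainder.
  remainder -\tfrac{100}{9}a - \tfrac{100}{9}b + \tfrac{100}{9} ≠ 0; add k_4 = -\tfrac{100}{9}a - \tfrac{100}{9}b + \tfrac{100}{9} to the basis.

S(h_2,k_3): lcm = ab^{2}. S = \tfrac{35}{9}b^{3} + \tfrac{10}{3}ab + \tfrac{7}{3}b^{2} - \tfrac{10}{3}b.
  leading term b^{3}: subtract (\tfrac{77}{10}b)·k_3 from \tfrac{35}{9}b^{3} + \tfrac{10}{3}ab + \tfrac{7}{3}b^{2} - \tfrac{10}{3}b → \tfrac{10}{3}ab + \tfrac{7}{3}b^{2} - \tfrac{10}{3}b
  leading term ab: subtract (\tfrac{10}{99})·h_1 from \tfrac{10}{3}ab + \tfrac{7}{3}b^{2} - \tfrac{10}{3}b → -\tfrac{1219}{99}b^{2} - \tfrac{100}{9}a - \tfrac{100}{9}b + \tfrac{100}{9}
  leading term b^{2}: subtract (-\tfrac{1219}{50})·k_3 from -\tfrac{1219}{99}b^{2} - \tfrac{100}{9}a - \tfrac{100}{9}b + \tfrac{100}{9} → -\tfrac{100}{9}a - \tfrac{100}{9}b + \tfrac{100}{9}
  leading term a: subtract (1)·k_4 from -\tfrac{100}{9}a - \tfrac{100}{9}b + \tfrac{100}{9} → 0
  remainder 0.

S(h_1,k_4): lcm = ab. S = \tfrac{112}{33}b^{2} + \tfrac{10}{3}a + \tfrac{10}{3}b - \tfrac{10}{3}.
  leading term b^{2}: subtract (\tfrac{168}{25})·k_3 from \tfrac{112}{33}b^{2} + \tfrac{10}{3}a + \tfrac{10}{3}b - \tfrac{10}{3} → \tfrac{10}{3}a + \tfrac{10}{3}b - \tfrac{10}{3}
  leading term a: subtract (-\tfrac{3}{10})·k_4 from \tfrac{10}{3}a + \tfrac{10}{3}b - \tfrac{10}{3} → 0
  remainder 0.

S(h_2,k_4): lcm = ab. S = \tfrac{26}{9}b^{2} + \tfrac{10}{3}a + \tfrac{10}{3}b - \tfrac{10}{3}.
  leading term b^{2}: subtract (\tfrac{143}{25})·k_3 from \tfrac{26}{9}b^{2} + \tfrac{10}{3}a + \tfrac{10}{3}b - \tfrac{10}{3} → \tfrac{10}{3}a + \tfrac{10}{3}b - \tfrac{10}{3}
  leading term a: subtract (-\tfrac{3}{10})·k_4 from \tfrac{10}{3}a + \tfrac{10}{3}b - \tfrac{10}{3} → 0
  remainder 0.

S(k_3,k_4): leading monomials are coprime, so the S-polynomial reduces to 0 (Buchberger's first criterion).
Every S-polynomial of the final basis reduces to 0, so we have a Gröbner basis.
Inter-reduce: drop elements whose leading term is divisible by another's, tail-reduce, and make monic.
Reduced Gröbner basis: {b^{2}, a + b - 1}.

These coincide, so the ideals are equal.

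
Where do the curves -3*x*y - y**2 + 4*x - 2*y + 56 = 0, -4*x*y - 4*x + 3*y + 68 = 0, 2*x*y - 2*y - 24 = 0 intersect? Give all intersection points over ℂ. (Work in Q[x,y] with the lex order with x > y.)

{(4, 4)}

Compute a lex Gröbner basis by Buchberger's algorithm.
f_1 = -3*x*y + 4*x - y**2 - 2*y + 56, LT = x*y.
f_2 = -4*x*y - 4*x + 3*y + 68, LT = x*y.
f_3 = 2*x*y - 2*y - 24, LT = x*y.

S(f_1,f_2): lcm = x*y. S = -7/3*x + 1/3*y**2 + 17/12*y - 5/3.
  leading term x: no divisor's leading term divides it; move -7/3*x to the remainder.
  leading term y**2: no divisor's leading term divides it; move 1/3*y**2 to the remainder.
  leading term y: no divisor's leading term divides it; move 17/12*y to the remainder.
  leading term 1: no divisor's leading term divides it; move -5/3 to the remainder.
  remainder -7/3*x + 1/3*y**2 + 17/12*y - 5/3 ≠ 0; add h_4 = -7/3*x + 1/3*y**2 + 17/12*y - 5/3 to the basis.

S(f_1,f_3): lcm = x*y. S = -4/3*x + 1/3*y**2 + 5/3*y - 20/3.
  leading term x: subtract (4/7)·h_4 from -4/3*x + 1/3*y**2 + 5/3*y - 20/3 → 1/7*y**2 + 6/7*y - 40/7
  leading term y**2: no divisor's leading term divides it; move 1/7*y**2 to the remainder.
  leading term y: no divisor's leading term divides it; move 6/7*y to the remainder.
  leading term 1: no divisor's leading term divides it; move -40/7 to the remainder.
  remainder 1/7*y**2 + 6/7*y - 40/7 ≠ 0; add h_5 = 1/7*y**2 + 6/7*y - 40/7 to the basis.

S(f_1,h_4): lcm = x*y. S = -4/3*x + 1/7*y**3 + 79/84*y**2 - 1/21*y - 56/3.
  leading term x: subtract (4/7)·h_4 from -4/3*x + 1/7*y**3 + 79/84*y**2 - 1/21*y - 56/3 → 1/7*y**3 + 3/4*y**2 - 6/7*y - 124/7
  leading term y**3: subtract (y)·h_5 from 1/7*y**3 + 3/4*y**2 - 6/7*y - 124/7 → -3/28*y**2 + 34/7*y - 124/7
  leading term y**2: subtract (-3/4)·h_5 from -3/28*y**2 + 34/7*y - 124/7 → 11/2*y - 22
  leading term y: no divisor's leading term divides it; move 11/2*y to the remainder.
  leading term 1: no divisor's leading term divides it; move -22 to the remainder.
  remainder 11/2*y - 22 ≠ 0; add h_6 = 11/2*y - 22 to the basis.

The other S-polynomials (S(f_2,f_3), S(f_2,h_4), S(f_3,h_4), S(f_1,h_5), S(f_2,h_5), S(f_3,h_5), S(h_4,h_5), S(f_1,h_6), S(f_2,h_6), S(f_3,h_6), S(h_4,h_6), S(h_5,h_6)) all reduce to 0 modulo the current basis, so we have a Gröbner basis.
Inter-reduce: drop elements whose leading term is divisible by another's, tail-reduce, and make monic.
Reduced Gröbner basis: {x - 4, y - 4}.

Elimination: the polynomial y - 4 lies in the elimination ideal for y, so y ∈ {4}. For each such y, the remaining basis elements (now univariate) give the rest of the solution.
  y = 4: the earlier basis element becomes x - 4 = 0, giving x = 4 — point (4, 4).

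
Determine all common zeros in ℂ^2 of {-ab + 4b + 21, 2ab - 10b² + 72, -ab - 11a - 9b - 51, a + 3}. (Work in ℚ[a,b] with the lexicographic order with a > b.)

Compute a lex Gröbner basis by Buchberger's algorithm.
f_1 = -ab + 4b + 21, LT = ab.
f_2 = 2ab - 10b² + 72, LT = ab.
f_3 = -ab - 11a - 9b - 51, LT = ab.
f_4 = a + 3, LT = a.

S(f_1,f_2): lcm = ab. S = 5b² - 4b - 57.
  reduce S modulo (f_1, f_2, f_3, f_4):
  remainder 5b² - 4b - 57 ≠ 0; add h_5 = 5b² - 4b - 57 to the basis.

S(f_1,f_3): lcm = ab. S = -11a - 13b - 72.
  reduce S modulo (f_1, f_2, f_3, f_4, h_5):
  remainder -13b - 39 ≠ 0; add h_6 = -13b - 39 to the basis.

The other S-polynomials (S(f_1,f_4), S(f_2,f_3), S(f_2,f_4), S(f_3,f_4), S(f_1,h_5), S(f_2,h_5), S(f_3,h_5), S(f_4,h_5), S(f_1,h_6), S(f_2,h_6), S(f_3,h_6), S(f_4,h_6), S(h_5,h_6)) all reduce to 0 modulo the current basis, so we have a Gröbner basis.
Inter-reduce: drop elements whose leading term is divisible by another's, tail-reduce, and make monic.
Reduced Gröbner basis: {a + 3, b + 3}.

A lex Gröbner basis eliminates variables successively. Here b + 3 depends only on b, with roots {-3}; lifting each root through the earlier basis elements recovers the full solutions.
  b = -3: the earlier basis element becomes a + 3 = 0, giving a = -3 — point (-3, -3).

{(-3, -3)}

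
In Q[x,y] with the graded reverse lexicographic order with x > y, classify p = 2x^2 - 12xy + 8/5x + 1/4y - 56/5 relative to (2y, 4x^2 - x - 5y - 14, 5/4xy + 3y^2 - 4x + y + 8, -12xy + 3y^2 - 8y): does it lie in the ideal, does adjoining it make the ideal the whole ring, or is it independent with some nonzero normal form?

2x^2 - 12xy + 8/5x + 1/4y - 56/5 lies in I (it reduces to 0).

First compute the reduced Gröbner basis of I by Buchberger's algorithm.
f_1 = 2y, LT = y.
f_2 = 4x^2 - x - 5y - 14, LT = x^2.
f_3 = 5/4xy + 3y^2 - 4x + y + 8, LT = xy.
f_4 = -12xy + 3y^2 - 8y, LT = xy.

S(f_1,f_2): leading monomials are coprime, so the S-polynomial reduces to 0 (Buchberger's first criterion).
S(f_1,f_3): lcm = xy. S = -12/5y^2 + 16/5x - 4/5y - 32/5.
  leading term y^2: subtract (-6/5y)·f_1 from -12/5y^2 + 16/5x - 4/5y - 32/5 → 16/5x - 4/5y - 32/5
  leading term x: no divisor's leading term divides it; move 16/5x to the remainder.
  leading term y: subtract (-2/5)·f_1 from -4/5y - 32/5 → -32/5
  leading term 1: no divisor's leading term divides it; move -32/5 to the remainder.
  remainder 16/5x - 32/5 ≠ 0; add h_5 = 16/5x - 32/5 to the basis.

S(f_1,f_4): lcm = xy. S = 1/4y^2 - 2/3y.
  leading term y^2: subtract (1/8y)·f_1 from 1/4y^2 - 2/3y → -2/3y
  leading term y: subtract (-1/3)·f_1 from -2/3y → 0
  remainder 0.

S(f_2,f_3): lcm = x^2y. S = -12/5xy^2 + 16/5x^2 - 21/20xy - 5/4y^2 - 32/5x - 7/2y.
  leading term xy^2: subtract (-6/5xy)·f_1 from -12/5xy^2 + 16/5x^2 - 21/20xy - 5/4y^2 - 32/5x - 7/2y → 16/5x^2 - 21/20xy - 5/4y^2 - 32/5x - 7/2y
  leading term x^2: subtract (4/5)·f_2 from 16/5x^2 - 21/20xy - 5/4y^2 - 32/5x - 7/2y → -21/20xy - 5/4y^2 - 28/5x + 1/2y + 56/5
  leading term xy: subtract (-21/40x)·f_1 from -21/20xy - 5/4y^2 - 28/5x + 1/2y + 56/5 → -5/4y^2 - 28/5x + 1/2y + 56/5
  leading term y^2: subtract (-5/8y)·f_1 from -5/4y^2 - 28/5x + 1/2y + 56/5 → -28/5x + 1/2y + 56/5
  leading term x: subtract (-7/4)·h_5 from -28/5x + 1/2y + 56/5 → 1/2y
  leading term y: subtract (1/4)·f_1 from 1/2y → 0
  remainder 0.

S(f_2,f_4): lcm = x^2y. S = 1/4xy^2 - 11/12xy - 5/4y^2 - 7/2y.
  leading term xy^2: subtract (1/8xy)·f_1 from 1/4xy^2 - 11/12xy - 5/4y^2 - 7/2y → -11/12xy - 5/4y^2 - 7/2y
  leading term xy: subtract (-11/24x)·f_1 from -11/12xy - 5/4y^2 - 7/2y → -5/4y^2 - 7/2y
  leading term y^2: subtract (-5/8y)·f_1 from -5/4y^2 - 7/2y → -7/2y
  leading term y: subtract (-7/4)·f_1 from -7/2y → 0
  remainder 0.

S(f_3,f_4): lcm = xy. S = 53/20y^2 - 16/5x + 2/15y + 32/5.
  leading term y^2: subtract (53/40y)·f_1 from 53/20y^2 - 16/5x + 2/15y + 32/5 → -16/5x + 2/15y + 32/5
  leading term x: subtract (-1)·h_5 from -16/5x + 2/15y + 32/5 → 2/15y
  leading term y: subtract (1/15)·f_1 from 2/15y → 0
  remainder 0.

S(f_1,h_5): leading monomials are coprime, so the S-polynomial reduces to 0 (Buchberger's first criterion).
S(f_2,h_5): lcm = x^2. S = 7/4x - 5/4y - 7/2.
  leading term x: subtract (35/64)·h_5 from 7/4x - 5/4y - 7/2 → -5/4y
  leading term y: subtract (-5/8)·f_1 from -5/4y → 0
  remainder 0.

S(f_3,h_5): lcm = xy. S = 12/5y^2 - 16/5x + 14/5y + 32/5.
  leading term y^2: subtract (6/5y)·f_1 from 12/5y^2 - 16/5x + 14/5y + 32/5 → -16/5x + 14/5y + 32/5
  leading term x: subtract (-1)·h_5 from -16/5x + 14/5y + 32/5 → 14/5y
  leading term y: subtract (7/5)·f_1 from 14/5y → 0
  remainder 0.

S(f_4,h_5): lcm = xy. S = -1/4y^2 + 8/3y.
  leading term y^2: subtract (-1/8y)·f_1 from -1/4y^2 + 8/3y → 8/3y
  leading term y: subtract (4/3)·f_1 from 8/3y → 0
  remainder 0.

Every S-polynomial of the final basis reduces to 0, so we have a Gröbner basis.
Inter-reduce: drop elements whose leading term is divisible by another's, tail-reduce, and make monic.
Reduced Gröbner basis: {x - 2, y}.
Label its elements g_1 = x - 2, g_2 = y.

Reduce p = 2x^2 - 12xy + 8/5x + 1/4y - 56/5 modulo G:
  leading term x^2: subtract (2x)·g_1 from 2x^2 - 12xy + 8/5x + 1/4y - 56/5 → -12xy + 28/5x + 1/4y - 56/5
  leading term xy: subtract (-12y)·g_1 from -12xy + 28/5x + 1/4y - 56/5 → 28/5x - 95/4y - 56/5
  leading term x: subtract (28/5)·g_1 from 28/5x - 95/4y - 56/5 → -95/4y
  leading term y: subtract (-95/4)·g_2 from -95/4y → 0
  normal form = 0.
Since the normal form is 0, p ∈ I.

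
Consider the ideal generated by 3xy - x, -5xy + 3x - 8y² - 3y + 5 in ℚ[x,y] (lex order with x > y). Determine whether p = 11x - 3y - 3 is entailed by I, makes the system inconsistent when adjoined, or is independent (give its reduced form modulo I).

First compute the reduced Gröbner basis of I by Buchberger's algorithm.
f_1 = 3xy - x, LT = xy.
f_2 = -5xy + 3x - 8y² - 3y + 5, LT = xy.

S(f_1,f_2): lcm = xy. S = 4/15x - 8/5y² - ⅗y + 1.
  leading term x: no divisor's leading term divides it; move 4/15x to the remainder.
  leading term y²: no divisor's leading term divides it; move -8/5y² to the remainder.
  leading term y: no divisor's leading term divides it; move -⅗y to the remainder.
  leading term 1: no divisor's leading term divides it; move 1 to the remainder.
  remainder 4/15x - 8/5y² - ⅗y + 1 ≠ 0; add h_3 = 4/15x - 8/5y² - ⅗y + 1 to the basis.

S(f_1,h_3): lcm = xy. S = -⅓x + 6y³ + 9/4y² - 15/4y.
  leading term x: subtract (-5/4)·h_3 from -⅓x + 6y³ + 9/4y² - 15/4y → 6y³ + ¼y² - 9/2y + 5/4
  leading term y³: no divisor's leading term divides it; move 6y³ to the remainder.
  leading term y²: no divisor's leading term divides it; move ¼y² to the remainder.
  leading term y: no divisor's leading term divides it; move -9/2y to the remainder.
  leading term 1: no divisor's leading term divides it; move 5/4 to the remainder.
  remainder 6y³ + ¼y² - 9/2y + 5/4 ≠ 0; add h_4 = 6y³ + ¼y² - 9/2y + 5/4 to the basis.

S(f_2,h_3): lcm = xy. S = -⅗x + 6y³ + 77/20y² - 63/20y - 1.
  leading term x: subtract (-9/4)·h_3 from -⅗x + 6y³ + 77/20y² - 63/20y - 1 → 6y³ + ¼y² - 9/2y + 5/4
  leading term y³: subtract (1)·h_4 from 6y³ + ¼y² - 9/2y + 5/4 → 0
  remainder 0.

S(f_1,h_4): lcm = xy³. S = -⅜xy² + ¾xy - 5/24x.
  leading term xy²: subtract (-⅛y)·f_1 from -⅜xy² + ¾xy - 5/24x → ⅝xy - 5/24x
  leading term xy: subtract (5/24)·f_1 from ⅝xy - 5/24x → 0
  remainder 0.

S(f_2,h_4): lcm = xy³. S = -77/120xy² + ¾xy - 5/24x + 8/5y⁴ + ⅗y³ - y².
  leading term xy²: subtract (-77/360y)·f_1 from -77/120xy² + ¾xy - 5/24x + 8/5y⁴ + ⅗y³ - y² → 193/360xy - 5/24x + 8/5y⁴ + ⅗y³ - y²
  leading term xy: subtract (193/1080)·f_1 from 193/360xy - 5/24x + 8/5y⁴ + ⅗y³ - y² → -4/135x + 8/5y⁴ + ⅗y³ - y²
  leading term x: subtract (-1/9)·h_3 from -4/135x + 8/5y⁴ + ⅗y³ - y² → 8/5y⁴ + ⅗y³ - 53/45y² - 1/15y + 1/9
  leading term y⁴: subtract (4/15y)·h_4 from 8/5y⁴ + ⅗y³ - 53/45y² - 1/15y + 1/9 → 8/15y³ + 1/45y² - ⅖y + 1/9
  leading term y³: subtract (4/45)·h_4 from 8/15y³ + 1/45y² - ⅖y + 1/9 → 0
  remainder 0.

S(h_3,h_4): leading monomials are coprime, so the S-polynomial reduces to 0 (Buchberger's first criterion).
Every S-polynomial of the final basis reduces to 0, so we have a Gröbner basis.
Inter-reduce: drop elements whose leading term is divisible by another's, tail-reduce, and make monic.
Reduced Gröbner basis: {x - 6y² - 9/4y + 15/4, y³ + 1/24y² - ¾y + 5/24}.
Label its elements g_1 = x - 6y² - 9/4y + 15/4, g_2 = y³ + 1/24y² - ¾y + 5/24.

Reduce p = 11x - 3y - 3 modulo G:
  leading term x: subtract (11)·g_1 from 11x - 3y - 3 → 66y² + 87/4y - 177/4
  leading term y²: no divisor's leading term divides it; move 66y² to the remainder.
  leading term y: no divisor's leading term divides it; move 87/4y to the remainder.
  leading term 1: no divisor's leading term divides it; move -177/4 to the remainder.
  normal form = 66y² + 87/4y - 177/4.
The normal form is nonzero, so p ∉ I. Since p minus its normal form lies in I, I + (p) = I + (r) where r = 66y² + 87/4y - 177/4; decide whether this ideal is the whole ring.
Run Buchberger on G together with r (pairs among the g_i already reduce to 0 since G is a Gröbner basis):
g_1 = x - 6y² - 9/4y + 15/4, LT = x.
g_2 = y³ + 1/24y² - ¾y + 5/24, LT = y³.
r = 66y² + 87/4y - 177/4, LT = y².

S(g_1,g_2): leading monomials are coprime, so the S-polynomial reduces to 0 (Buchberger's first criterion).
S(g_1,r): leading monomials are coprime, so the S-polynomial reduces to 0 (Buchberger's first criterion).
S(g_2,r): lcm = y³. S = -19/66y² - 7/88y + 5/24.
  leading term y²: subtract (-19/4356)·r from -19/66y² - 7/88y + 5/24 → 89/5808y + 89/5808
  leading term y: no divisor's leading term divides it; move 89/5808y to the remainder.
  leading term 1: no divisor's leading term divides it; move 89/5808 to the remainder.
  remainder 89/5808y + 89/5808 ≠ 0; add m_4 = 89/5808y + 89/5808 to the basis.

S(g_1,m_4): leading monomials are coprime, so the S-polynomial reduces to 0 (Buchberger's first criterion).
S(g_2,m_4): lcm = y³. S = -23/24y² - ¾y + 5/24.
  leading term y²: subtract (-23/1584)·r from -23/24y² - ¾y + 5/24 → -917/2112y - 917/2112
  leading term y: subtract (-10087/356)·m_4 from -917/2112y - 917/2112 → 0
  remainder 0.

S(r,m_4): lcm = y². S = -59/88y - 59/88.
  leading term y: subtract (-3894/89)·m_4 from -59/88y - 59/88 → 0
  remainder 0.

Every S-polynomial of the final basis reduces to 0, so we have a Gröbner basis.
Inter-reduce: drop elements whose leading term is divisible by another's, tail-reduce, and make monic.
Reduced Gröbner basis: {x, y + 1}.
The reduced Gröbner basis of I + (p) is {x, y + 1} ≠ {1}, a proper ideal, so the enlarged system stays consistent: p is independent of I, with normal form 66y² + 87/4y - 177/4.

11x - 3y - 3 is independent of I; its normal form modulo I is 66y² + 87/4y - 177/4.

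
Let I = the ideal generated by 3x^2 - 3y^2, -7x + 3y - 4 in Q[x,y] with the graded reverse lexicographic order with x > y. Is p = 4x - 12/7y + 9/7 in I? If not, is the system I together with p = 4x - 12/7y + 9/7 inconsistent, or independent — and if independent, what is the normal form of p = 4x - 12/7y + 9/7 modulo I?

First compute the reduced Gröbner basis of I by Buchberger's algorithm.
f_1 = 3x^2 - 3y^2, LT = x^2.
f_2 = -7x + 3y - 4, LT = x.

S(f_1,f_2): lcm = x^2. S = 3/7xy - y^2 - 4/7x.
  leading term xy: subtract (-3/49y)·f_2 from 3/7xy - y^2 - 4/7x → -40/49y^2 - 4/7x - 12/49y
  leading term y^2: no divisor's leading term divides it; move -40/49y^2 to the remainder.
  leading term x: subtract (4/49)·f_2 from -4/7x - 12/49y → -24/49y + 16/49
  leading term y: no divisor's leading term divides it; move -24/49y to the remainder.
  leading term 1: no divisor's leading term divides it; move 16/49 to the remainder.
  remainder -40/49y^2 - 24/49y + 16/49 ≠ 0; add h_3 = -40/49y^2 - 24/49y + 16/49 to the basis.

The other S-polynomials (S(f_1,h_3), S(f_2,h_3)) all reduce to 0 modulo the current basis, so we have a Gröbner basis.
Inter-reduce: drop elements whose leading term is divisible by another's, tail-reduce, and make monic.
Reduced Gröbner basis: {y^2 + 3/5y - 2/5, x - 3/7y + 4/7}.
Label its elements g_1 = y^2 + 3/5y - 2/5, g_2 = x - 3/7y + 4/7.

Reduce p = 4x - 12/7y + 9/7 modulo G:
  leading term x: subtract (4)·g_2 from 4x - 12/7y + 9/7 → -1
  leading term 1: no divisor's leading term divides it; move -1 to the remainder.
  normal form = -1.
The normal form is nonzero, so p ∉ I. Since p minus its normal form lies in I, I + (p) = I + (r) where r = -1; decide whether this ideal is the whole ring.
Here r = -1 is a nonzero constant, hence a unit: 1 ∈ I + (p), the Gröbner basis of I + (p) is {1}, and the enlarged system has no common solution — adjoining p is inconsistent.

Adjoining 4x - 12/7y + 9/7 makes the ideal the whole ring: the system is inconsistent.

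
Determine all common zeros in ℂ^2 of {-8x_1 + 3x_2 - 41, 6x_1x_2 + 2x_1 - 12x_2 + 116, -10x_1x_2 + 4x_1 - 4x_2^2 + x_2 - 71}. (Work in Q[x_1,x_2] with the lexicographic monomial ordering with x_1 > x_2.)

Compute a lex Gröbner basis by Buchberger's algorithm.
f_1 = -8x_1 + 3x_2 - 41, LT = x_1.
f_2 = 6x_1x_2 + 2x_1 - 12x_2 + 116, LT = x_1x_2.
f_3 = -10x_1x_2 + 4x_1 - 4x_2^2 + x_2 - 71, LT = x_1x_2.

S(f_1,f_2): lcm = x_1x_2. S = -1/3x_1 - 3/8x_2^2 + 57/8x_2 - 58/3.
  leading term x_1: subtract (1/24)·f_1 from -1/3x_1 - 3/8x_2^2 + 57/8x_2 - 58/3 → -3/8x_2^2 + 7x_2 - 141/8
  leading term x_2^2: no divisor's leading term divides it; move -3/8x_2^2 to the remainder.
  leading term x_2: no divisor's leading term divides it; move 7x_2 to the remainder.
  leading term 1: no divisor's leading term divides it; move -141/8 to the remainder.
  remainder -3/8x_2^2 + 7x_2 - 141/8 ≠ 0; add h_4 = -3/8x_2^2 + 7x_2 - 141/8 to the basis.

S(f_1,f_3): lcm = x_1x_2. S = 2/5x_1 - 31/40x_2^2 + 209/40x_2 - 71/10.
  leading term x_1: subtract (-1/20)·f_1 from 2/5x_1 - 31/40x_2^2 + 209/40x_2 - 71/10 → -31/40x_2^2 + 43/8x_2 - 183/20
  leading term x_2^2: subtract (31/15)·h_4 from -31/40x_2^2 + 43/8x_2 - 183/20 → -1091/120x_2 + 1091/40
  leading term x_2: no divisor's leading term divides it; move -1091/120x_2 to the remainder.
  leading term 1: no divisor's leading term divides it; move 1091/40 to the remainder.
  remainder -1091/120x_2 + 1091/40 ≠ 0; add h_5 = -1091/120x_2 + 1091/40 to the basis.

The other S-polynomials (S(f_2,f_3), S(f_1,h_4), S(f_2,h_4), S(f_3,h_4), S(f_1,h_5), S(f_2,h_5), S(f_3,h_5), S(h_4,h_5)) all reduce to 0 modulo the current basis, so we have a Gröbner basis.
Inter-reduce: drop elements whose leading term is divisible by another's, tail-reduce, and make monic.
Reduced Gröbner basis: {x_1 + 4, x_2 - 3}.

From the last basis element, x_2 - 3 = 0, so x_2 takes values in {3}. Each choice, substituted upward through the basis, yields the corresponding point(s) of the solution set.
  x_2 = 3: the earlier basis element becomes x_1 + 4 = 0, giving x_1 = -4 — point (-4, 3).

{(-4, 3)}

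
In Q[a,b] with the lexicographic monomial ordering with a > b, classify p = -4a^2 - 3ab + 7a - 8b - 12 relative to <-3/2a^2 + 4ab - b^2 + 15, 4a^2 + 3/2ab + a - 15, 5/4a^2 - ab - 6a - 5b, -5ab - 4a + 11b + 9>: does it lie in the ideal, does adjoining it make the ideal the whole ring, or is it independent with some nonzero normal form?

First compute the reduced Gröbner basis of I by Buchberger's algorithm.
f_1 = -3/2a^2 + 4ab - b^2 + 15, LT = a^2.
f_2 = 4a^2 + 3/2ab + a - 15, LT = a^2.
f_3 = 5/4a^2 - ab - 6a - 5b, LT = a^2.
f_4 = -5ab - 4a + 11b + 9, LT = ab.

S(f_1,f_2): lcm = a^2. S = -73/24ab - 1/4a + 2/3b^2 - 25/4.
  leading term ab: subtract (73/120)·f_4 from -73/24ab - 1/4a + 2/3b^2 - 25/4 → 131/60a + 2/3b^2 - 803/120b - 469/40
  leading term a: no divisor's leading term divides it; move 131/60a to the remainder.
  leading term b^2: no divisor's leading term divides it; move 2/3b^2 to the remainder.
  leading term b: no divisor's leading term divides it; move -803/120b to the remainder.
  leading term 1: no divisor's leading term divides it; move -469/40 to the remainder.
  remainder 131/60a + 2/3b^2 - 803/120b - 469/40 ≠ 0; add h_5 = 131/60a + 2/3b^2 - 803/120b - 469/40 to the basis.

S(f_1,f_3): lcm = a^2. S = -28/15ab + 24/5a + 2/3b^2 + 4b - 10.
  leading term ab: subtract (28/75)·f_4 from -28/15ab + 24/5a + 2/3b^2 + 4b - 10 → 472/75a + 2/3b^2 - 8/75b - 334/25
  leading term a: subtract (1888/655)·h_5 from 472/75a + 2/3b^2 - 8/75b - 334/25 → -822/655b^2 + 12564/655b + 13386/655
  leading term b^2: no divisor's leading term divides it; move -822/655b^2 to the remainder.
  leading term b: no divisor's leading term divides it; move 12564/655b to the remainder.
  leading term 1: no divisor's leading term divides it; move 13386/655 to the remainder.
  remainder -822/655b^2 + 12564/655b + 13386/655 ≠ 0; add h_6 = -822/655b^2 + 12564/655b + 13386/655 to the basis.

S(f_1,f_4): lcm = a^2b. S = -4/5a^2 - 8/3ab^2 + 11/5ab + 9/5a + 2/3b^3 - 10b.
  leading term a^2: subtract (8/15)·f_1 from -4/5a^2 - 8/3ab^2 + 11/5ab + 9/5a + 2/3b^3 - 10b → -8/3ab^2 + 1/15ab + 9/5a + 2/3b^3 + 8/15b^2 - 10b - 8
  leading term ab^2: subtract (8/15b)·f_4 from -8/3ab^2 + 1/15ab + 9/5a + 2/3b^3 + 8/15b^2 - 10b - 8 → 11/5ab + 9/5a + 2/3b^3 - 16/3b^2 - 74/5b - 8
  leading term ab: subtract (-11/25)·f_4 from 11/5ab + 9/5a + 2/3b^3 - 16/3b^2 - 74/5b - 8 → 1/25a + 2/3b^3 - 16/3b^2 - 249/25b - 101/25
  leading term a: subtract (12/655)·h_5 from 1/25a + 2/3b^3 - 16/3b^2 - 249/25b - 101/25 → 2/3b^3 - 10504/1965b^2 - 12887/1310b - 5011/1310
  leading term b^3: subtract (-655/1233b)·h_6 from 2/3b^3 - 10504/1965b^2 - 12887/1310b - 5011/1310 → 1304092/269205b^2 + 548663/538410b - 5011/1310
  leading term b^2: subtract (-652046/168921)·h_6 from 1304092/269205b^2 + 548663/538410b - 5011/1310 → 42264917/563070b + 42264917/563070
  leading term b: no divisor's leading term divides it; move 42264917/563070b to the remainder.
  leading term 1: no divisor's leading term divides it; move 42264917/563070 to the remainder.
  remainder 42264917/563070b + 42264917/563070 ≠ 0; add h_7 = 42264917/563070b + 42264917/563070 to the basis.

The other S-polynomials (S(f_2,f_3), S(f_2,f_4), S(f_3,f_4), S(f_1,h_5), S(f_2,h_5), S(f_3,h_5), S(f_4,h_5), S(f_1,h_6), S(f_2,h_6), S(f_3,h_6), S(f_4,h_6), S(h_5,h_6), S(f_1,h_7), S(f_2,h_7), S(f_3,h_7), S(f_4,h_7), S(h_5,h_7), S(h_6,h_7)) all reduce to 0 modulo the current basis, so we have a Gröbner basis.
Inter-reduce: drop elements whose leading term is divisible by another's, tail-reduce, and make monic.
Reduced Gröbner basis: {a - 2, b + 1}.
Label its elements g_1 = a - 2, g_2 = b + 1.

Reduce p = -4a^2 - 3ab + 7a - 8b - 12 modulo G:
  leading term a^2: subtract (-4a)·g_1 from -4a^2 - 3ab + 7a - 8b - 12 → -3ab - a - 8b - 12
  leading term ab: subtract (-3b)·g_1 from -3ab - a - 8b - 12 → -a - 14b - 12
  leading term a: subtract (-1)·g_1 from -a - 14b - 12 → -14b - 14
  leading term b: subtract (-14)·g_2 from -14b - 14 → 0
  normal form = 0.
Since the normal form is 0, p ∈ I.

-4a^2 - 3ab + 7a - 8b - 12 lies in I (it reduces to 0).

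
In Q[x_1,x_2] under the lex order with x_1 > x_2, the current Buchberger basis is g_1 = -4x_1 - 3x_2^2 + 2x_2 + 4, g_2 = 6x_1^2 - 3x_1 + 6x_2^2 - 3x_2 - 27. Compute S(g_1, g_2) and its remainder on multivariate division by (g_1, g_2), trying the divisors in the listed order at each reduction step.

S(g_1, g_2) = 3/4x_1x_2^2 - 1/2x_1x_2 - 1/2x_1 - x_2^2 + 1/2x_2 + 9/2; remainder on division = -9/16x_2^4 + 3/4x_2^3 - 1/8x_2^2 - 1/4x_2 + 4.

lcm(LM(g_1), LM(g_2)) = x_1^2.
S = (lcm/LT(g_1))·g_1 − (lcm/LT(g_2))·g_2 = 3/4x_1x_2^2 - 1/2x_1x_2 - 1/2x_1 - x_2^2 + 1/2x_2 + 9/2.
Reduce S modulo (g_1, g_2) in that order:
  leading term x_1x_2^2: subtract (-3/16x_2^2)·g_1 from 3/4x_1x_2^2 - 1/2x_1x_2 - 1/2x_1 - x_2^2 + 1/2x_2 + 9/2 → -1/2x_1x_2 - 1/2x_1 - 9/16x_2^4 + 3/8x_2^3 - 1/4x_2^2 + 1/2x_2 + 9/2
  leading term x_1x_2: subtract (1/8x_2)·g_1 from -1/2x_1x_2 - 1/2x_1 - 9/16x_2^4 + 3/8x_2^3 - 1/4x_2^2 + 1/2x_2 + 9/2 → -1/2x_1 - 9/16x_2^4 + 3/4x_2^3 - 1/2x_2^2 + 9/2
  leading term x_1: subtract (1/8)·g_1 from -1/2x_1 - 9/16x_2^4 + 3/4x_2^3 - 1/2x_2^2 + 9/2 → -9/16x_2^4 + 3/4x_2^3 - 1/8x_2^2 - 1/4x_2 + 4
  leading term x_2^4: no divisor's leading term divides it; move -9/16x_2^4 to the remainder.
  leading term x_2^3: no divisor's leading term divides it; move 3/4x_2^3 to the remainder.
  leading term x_2^2: no divisor's leading term divides it; move -1/8x_2^2 to the remainder.
  leading term x_2: no divisor's leading term divides it; move -1/4x_2 to the remainder.
  leading term 1: no divisor's leading term divides it; move 4 to the remainder.
The remainder -9/16x_2^4 + 3/4x_2^3 - 1/8x_2^2 - 1/4x_2 + 4 is nonzero, so it would be added as the next basis element.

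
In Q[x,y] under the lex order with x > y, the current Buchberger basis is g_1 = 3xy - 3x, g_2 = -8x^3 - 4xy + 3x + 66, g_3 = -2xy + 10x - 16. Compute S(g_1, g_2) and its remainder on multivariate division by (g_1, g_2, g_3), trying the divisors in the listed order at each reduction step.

S(g_1, g_2) = -x^3 - 1/2xy^2 + 3/8xy + 33/4y; remainder on division = 33/4y - 33/4.

lcm(LM(g_1), LM(g_2)) = x^3y.
S = (lcm/LT(g_1))·g_1 − (lcm/LT(g_2))·g_2 = -x^3 - 1/2xy^2 + 3/8xy + 33/4y.
Reduce S modulo (g_1, g_2, g_3) in that order:
  leading term x^3: subtract (1/8)·g_2 from -x^3 - 1/2xy^2 + 3/8xy + 33/4y → -1/2xy^2 + 7/8xy - 3/8x + 33/4y - 33/4
  leading term xy^2: subtract (-1/6y)·g_1 from -1/2xy^2 + 7/8xy - 3/8x + 33/4y - 33/4 → 3/8xy - 3/8x + 33/4y - 33/4
  leading term xy: subtract (1/8)·g_1 from 3/8xy - 3/8x + 33/4y - 33/4 → 33/4y - 33/4
  leading term y: no divisor's leading term divides it; move 33/4y to the remainder.
  leading term 1: no divisor's leading term divides it; move -33/4 to the remainder.
The remainder 33/4y - 33/4 is nonzero, so it would be added as the next basis element.
An S-polynomial is built so that the two leading terms cancel; whether anything survives reduction is exactly the Gröbner-basis criterion.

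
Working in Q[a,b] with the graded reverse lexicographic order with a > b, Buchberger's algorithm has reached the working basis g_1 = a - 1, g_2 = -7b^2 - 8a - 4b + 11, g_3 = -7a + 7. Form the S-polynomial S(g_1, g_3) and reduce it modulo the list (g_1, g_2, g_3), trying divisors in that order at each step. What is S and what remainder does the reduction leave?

lcm(LM(g_1), LM(g_3)) = a.
S = (lcm/LT(g_1))·g_1 − (lcm/LT(g_3))·g_3 = 0.
Reduce S modulo (g_1, g_2, g_3) in that order:
The remainder is 0, so this S-polynomial contributes no new basis element.
An S-polynomial is built so that the two leading terms cancel; whether anything survives reduction is exactly the Gröbner-basis criterion.

S(g_1, g_3) = 0; remainder on division = 0.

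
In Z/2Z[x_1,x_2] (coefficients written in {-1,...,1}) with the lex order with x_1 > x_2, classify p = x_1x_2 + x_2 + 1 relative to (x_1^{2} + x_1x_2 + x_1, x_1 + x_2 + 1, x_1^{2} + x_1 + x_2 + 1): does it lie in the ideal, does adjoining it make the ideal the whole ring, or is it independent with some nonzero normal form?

x_1x_2 + x_2 + 1 lies in I (it reduces to 0).

First compute the reduced Gröbner basis of I by Buchberger's algorithm.
f_1 = x_1^{2} + x_1x_2 + x_1, LT = x_1^{2}.
f_2 = x_1 + x_2 + 1, LT = x_1.
f_3 = x_1^{2} + x_1 + x_2 + 1, LT = x_1^{2}.

S(f_1,f_3): lcm = x_1^{2}. S = x_1x_2 + x_2 + 1.
  reduce S modulo (f_1, f_2, f_3):
  remainder x_2^{2} + 1 ≠ 0; add h_4 = x_2^{2} + 1 to the basis.

The other S-polynomials (S(f_1,f_2), S(f_2,f_3), S(f_1,h_4), S(f_2,h_4), S(f_3,h_4)) all reduce to 0 modulo the current basis, so we have a Gröbner basis.
Inter-reduce: drop elements whose leading term is divisible by another's, tail-reduce, and make monic.
Reduced Gröbner basis: {x_1 + x_2 + 1, x_2^{2} + 1}.
Label its elements g_1 = x_1 + x_2 + 1, g_2 = x_2^{2} + 1.

Reduce p = x_1x_2 + x_2 + 1 modulo G:
  leading term x_1x_2: subtract (x_2)·g_1 from x_1x_2 + x_2 + 1 → x_2^{2} + 1
  leading term x_2^{2}: subtract (1)·g_2 from x_2^{2} + 1 → 0
  normal form = 0.
Since the normal form is 0, p ∈ I.

Ideal membership is decidable via reduction modulo a Gröbner basis.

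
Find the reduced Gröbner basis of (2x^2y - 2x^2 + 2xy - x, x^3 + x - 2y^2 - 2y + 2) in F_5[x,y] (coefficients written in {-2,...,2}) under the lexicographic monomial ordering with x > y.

G = {x - 2y^6 + 2y^3 + 2, y^7 - y^6 + 2y^5 + y^3 + y^2 - 2y - 1}

The reduced Gröbner basis is the canonical form of the ideal for this ordering.

f_1 = 2x^2y - 2x^2 + 2xy - x, LT = x^2y.
f_2 = x^3 + x - 2y^2 - 2y + 2, LT = x^3.

S(f_1,f_2): lcm = x^3y. S = -x^3 + x^2y + 2x^2 - xy + 2y^3 + 2y^2 - 2y.
  leading term x^3: subtract (-1)·f_2 from -x^3 + x^2y + 2x^2 - xy + 2y^3 + 2y^2 - 2y → x^2y + 2x^2 - xy + x + 2y^3 + y + 2
  leading term x^2y: subtract (-2)·f_1 from x^2y + 2x^2 - xy + x + 2y^3 + y + 2 → -2x^2 - 2xy - x + 2y^3 + y + 2
  leading term x^2: no divisor's leading term divides it; move -2x^2 to the remainder.
  leading term xy: no divisor's leading term divides it; move -2xy to the remainder.
  leading term x: no divisor's leading term divides it; move -x to the remainder.
  leading term y^3: no divisor's leading term divides it; move 2y^3 to the remainder.
  leading term y: no divisor's leading term divides it; move y to the remainder.
  leading term 1: no divisor's leading term divides it; move 2 to the remainder.
  remainder -2x^2 - 2xy - x + 2y^3 + y + 2 ≠ 0; add g_3 = -2x^2 - 2xy - x + 2y^3 + y + 2 to the basis.

S(f_1,g_3): lcm = x^2y. S = -x^2 - xy^2 - 2xy + 2x + y^4 - 2y^2 + y.
  leading term x^2: subtract (-2)·g_3 from -x^2 - xy^2 - 2xy + 2x + y^4 - 2y^2 + y → -xy^2 - xy + y^4 - y^3 - 2y^2 - 2y - 1
  leading term xy^2: no divisor's leading term divides it; move -xy^2 to the remainder.
  leading term xy: no divisor's leading term divides it; move -xy to the remainder.
  leading term y^4: no divisor's leading term divides it; move y^4 to the remainder.
  leading term y^3: no divisor's leading term divides it; move -y^3 to the remainder.
  leading term y^2: no divisor's leading term divides it; move -2y^2 to the remainder.
  leading term y: no divisor's leading term divides it; move -2y to the remainder.
  leading term 1: no divisor's leading term divides it; move -1 to the remainder.
  remainder -xy^2 - xy + y^4 - y^3 - 2y^2 - 2y - 1 ≠ 0; add g_4 = -xy^2 - xy + y^4 - y^3 - 2y^2 - 2y - 1 to the basis.

S(f_2,g_3): lcm = x^3. S = -x^2y + 2x^2 + xy^3 - 2xy + 2x - 2y^2 - 2y + 2.
  leading term x^2y: subtract (2)·f_1 from -x^2y + 2x^2 + xy^3 - 2xy + 2x - 2y^2 - 2y + 2 → x^2 + xy^3 - xy - x - 2y^2 - 2y + 2
  leading term x^2: subtract (2)·g_3 from x^2 + xy^3 - xy - x - 2y^2 - 2y + 2 → xy^3 - 2xy + x + y^3 - 2y^2 + y - 2
  leading term xy^3: subtract (-y)·g_4 from xy^3 - 2xy + x + y^3 - 2y^2 + y - 2 → -xy^2 - 2xy + x + y^5 - y^4 - y^3 + y^2 - 2
  leading term xy^2: subtract (1)·g_4 from -xy^2 - 2xy + x + y^5 - y^4 - y^3 + y^2 - 2 → -xy + x + y^5 - 2y^4 - 2y^2 + 2y - 1
  leading term xy: no divisor's leading term divides it; move -xy to the remainder.
  leading term x: no divisor's leading term divides it; move x to the remainder.
  leading term y^5: no divisor's leading term divides it; move y^5 to the remainder.
  leading term y^4: no divisor's leading term divides it; move -2y^4 to the remainder.
  leading term y^2: no divisor's leading term divides it; move -2y^2 to the remainder.
  leading term y: no divisor's leading term divides it; move 2y to the remainder.
  leading term 1: no divisor's leading term divides it; move -1 to the remainder.
  remainder -xy + x + y^5 - 2y^4 - 2y^2 + 2y - 1 ≠ 0; add g_5 = -xy + x + y^5 - 2y^4 - 2y^2 + 2y - 1 to the basis.

S(f_1,g_4): lcm = x^2y^2. S = -2x^2y + xy^4 - xy^3 - xy^2 - x.
  leading term x^2y: subtract (-1)·f_1 from -2x^2y + xy^4 - xy^3 - xy^2 - x → -2x^2 + xy^4 - xy^3 - xy^2 + 2xy - 2x
  leading term x^2: subtract (1)·g_3 from -2x^2 + xy^4 - xy^3 - xy^2 + 2xy - 2x → xy^4 - xy^3 - xy^2 - xy - x - 2y^3 - y - 2
  leading term xy^4: subtract (-y^2)·g_4 from xy^4 - xy^3 - xy^2 - xy - x - 2y^3 - y - 2 → -2xy^3 - xy^2 - xy - x + y^6 - y^5 - 2y^4 + y^3 - y^2 - y - 2
  leading term xy^3: subtract (2y)·g_4 from -2xy^3 - xy^2 - xy - x + y^6 - y^5 - 2y^4 + y^3 - y^2 - y - 2 → xy^2 - xy - x + y^6 + 2y^5 - 2y^2 + y - 2
  leading term xy^2: subtract (-1)·g_4 from xy^2 - xy - x + y^6 + 2y^5 - 2y^2 + y - 2 → -2xy - x + y^6 + 2y^5 + y^4 - y^3 + y^2 - y + 2
  leading term xy: subtract (2)·g_5 from -2xy - x + y^6 + 2y^5 + y^4 - y^3 + y^2 - y + 2 → 2x + y^6 - y^3 - 1
  leading term x: no divisor's leading term divides it; move 2x to the remainder.
  leading term y^6: no divisor's leading term divides it; move y^6 to the remainder.
  leading term y^3: no divisor's leading term divides it; move -y^3 to the remainder.
  leading term 1: no divisor's leading term divides it; move -1 to the remainder.
  remainder 2x + y^6 - y^3 - 1 ≠ 0; add g_6 = 2x + y^6 - y^3 - 1 to the basis.

S(f_1,g_5): lcm = x^2y. S = xy^5 - 2xy^4 - 2xy^2 - 2xy + x.
  leading term xy^5: subtract (-y^3)·g_4 from xy^5 - 2xy^4 - 2xy^2 - 2xy + x → 2xy^4 - 2xy^2 - 2xy + x + y^7 - y^6 - 2y^5 - 2y^4 - y^3
  leading term xy^4: subtract (-2y^2)·g_4 from 2xy^4 - 2xy^2 - 2xy + x + y^7 - y^6 - 2y^5 - 2y^4 - y^3 → -2xy^3 - 2xy^2 - 2xy + x + y^7 + y^6 + y^5 - y^4 - 2y^2
  leading term xy^3: subtract (2y)·g_4 from -2xy^3 - 2xy^2 - 2xy + x + y^7 + y^6 + y^5 - y^4 - 2y^2 → -2xy + x + y^7 + y^6 - y^5 + y^4 - y^3 + 2y^2 + 2y
  leading term xy: subtract (2)·g_5 from -2xy + x + y^7 + y^6 - y^5 + y^4 - y^3 + 2y^2 + 2y → -x + y^7 + y^6 + 2y^5 - y^3 + y^2 - 2y + 2
  leading term x: subtract (2)·g_6 from -x + y^7 + y^6 + 2y^5 - y^3 + y^2 - 2y + 2 → y^7 - y^6 + 2y^5 + y^3 + y^2 - 2y - 1
  leading term y^7: no divisor's leading term divides it; move y^7 to the remainder.
  leading term y^6: no divisor's leading term divides it; move -y^6 to the remainder.
  leading term y^5: no divisor's leading term divides it; move 2y^5 to the remainder.
  leading term y^3: no divisor's leading term divides it; move y^3 to the remainder.
  leading term y^2: no divisor's leading term divides it; move y^2 to the remainder.
  leading term y: no divisor's leading term divides it; move -2y to the remainder.
  leading term 1: no divisor's leading term divides it; move -1 to the remainder.
  remainder y^7 - y^6 + 2y^5 + y^3 + y^2 - 2y - 1 ≠ 0; add g_7 = y^7 - y^6 + 2y^5 + y^3 + y^2 - 2y - 1 to the basis.

The other S-polynomials (S(f_2,g_4), S(g_3,g_4), S(f_2,g_5), S(g_3,g_5), S(g_4,g_5), S(f_1,g_6), S(f_2,g_6), S(g_3,g_6), S(g_4,g_6), S(g_5,g_6), S(f_1,g_7), S(f_2,g_7), S(g_3,g_7), S(g_4,g_7), S(g_5,g_7), S(g_6,g_7)) all reduce to 0 modulo the current basis, so we have a Gröbner basis.
Inter-reduce: drop elements whose leading term is divisible by another's, tail-reduce, and make monic.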